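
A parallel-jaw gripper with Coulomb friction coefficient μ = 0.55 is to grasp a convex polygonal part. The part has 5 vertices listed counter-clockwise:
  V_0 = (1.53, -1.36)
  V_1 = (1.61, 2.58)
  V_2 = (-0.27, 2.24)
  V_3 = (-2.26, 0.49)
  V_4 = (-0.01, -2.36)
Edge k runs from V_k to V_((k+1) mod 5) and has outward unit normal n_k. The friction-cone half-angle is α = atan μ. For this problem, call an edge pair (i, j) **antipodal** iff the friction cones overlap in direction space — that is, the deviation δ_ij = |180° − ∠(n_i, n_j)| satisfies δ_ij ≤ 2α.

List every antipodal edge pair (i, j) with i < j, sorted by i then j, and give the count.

α = atan 0.55 = 28.81°;  2α = 57.62°
n_0 = (+0.9998, -0.0203)
n_1 = (-0.1780, +0.9840)
n_2 = (-0.6604, +0.7509)
n_3 = (-0.7849, -0.6196)
n_4 = (+0.5446, -0.8387)
  (0,1): δ = 78.59°  ·
  (0,2): δ = 47.51°  ✓
  (0,3): δ = 39.45°  ✓
  (0,4): δ = 124.16°  ·
  (1,2): δ = 148.92°  ·
  (1,3): δ = 61.96°  ·
  (1,4): δ = 22.75°  ✓
  (2,3): δ = 93.04°  ·
  (2,4): δ = 8.33°  ✓
  (3,4): δ = 95.29°  ·
antipodal pairs: 4

count = 4; pairs: (0,2), (0,3), (1,4), (2,4)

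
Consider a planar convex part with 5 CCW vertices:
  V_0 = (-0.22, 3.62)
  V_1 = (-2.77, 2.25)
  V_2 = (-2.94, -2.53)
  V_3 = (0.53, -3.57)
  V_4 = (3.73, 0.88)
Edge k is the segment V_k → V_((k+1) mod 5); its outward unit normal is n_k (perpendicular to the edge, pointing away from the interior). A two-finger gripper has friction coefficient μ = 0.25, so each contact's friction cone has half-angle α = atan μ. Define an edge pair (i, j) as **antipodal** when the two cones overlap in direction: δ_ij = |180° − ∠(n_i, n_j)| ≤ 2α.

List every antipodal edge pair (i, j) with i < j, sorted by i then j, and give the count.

α = atan 0.25 = 14.04°;  2α = 28.07°
n_0 = (-0.4733, +0.8809)
n_1 = (-0.9994, +0.0355)
n_2 = (-0.2871, -0.9579)
n_3 = (+0.8119, -0.5838)
n_4 = (+0.5700, +0.8217)
  (0,1): δ = 120.28°  ·
  (0,2): δ = 44.93°  ·
  (0,3): δ = 26.03°  ✓
  (0,4): δ = 117.00°  ·
  (1,2): δ = 104.65°  ·
  (1,3): δ = 33.68°  ·
  (1,4): δ = 57.29°  ·
  (2,3): δ = 109.04°  ·
  (2,4): δ = 18.06°  ✓
  (3,4): δ = 89.03°  ·
antipodal pairs: 2

count = 2; pairs: (0,3), (2,4)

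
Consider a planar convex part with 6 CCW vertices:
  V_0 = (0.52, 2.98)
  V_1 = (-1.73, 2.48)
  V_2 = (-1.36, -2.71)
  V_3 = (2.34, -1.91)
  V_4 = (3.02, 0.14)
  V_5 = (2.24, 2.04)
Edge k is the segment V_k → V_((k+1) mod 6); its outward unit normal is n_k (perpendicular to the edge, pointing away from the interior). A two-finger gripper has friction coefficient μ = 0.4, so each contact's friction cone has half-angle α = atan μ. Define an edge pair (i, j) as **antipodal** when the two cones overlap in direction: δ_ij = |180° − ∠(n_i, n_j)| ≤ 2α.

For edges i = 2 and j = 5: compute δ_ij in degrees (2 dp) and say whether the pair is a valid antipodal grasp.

α = atan 0.4 = 21.80°;  2α = 43.60°
edge 2: e_2 = (+3.70, +0.80);  n_2 = (+0.2113, -0.9774)
edge 5: e_5 = (-1.72, +0.94);  n_5 = (+0.4796, +0.8775)
∠(n_2, n_5) = 139.14°
δ = |180° − 139.14°| = 40.86°
40.86° ≤ 2α = 43.60°  →  valid

δ = 40.86°, valid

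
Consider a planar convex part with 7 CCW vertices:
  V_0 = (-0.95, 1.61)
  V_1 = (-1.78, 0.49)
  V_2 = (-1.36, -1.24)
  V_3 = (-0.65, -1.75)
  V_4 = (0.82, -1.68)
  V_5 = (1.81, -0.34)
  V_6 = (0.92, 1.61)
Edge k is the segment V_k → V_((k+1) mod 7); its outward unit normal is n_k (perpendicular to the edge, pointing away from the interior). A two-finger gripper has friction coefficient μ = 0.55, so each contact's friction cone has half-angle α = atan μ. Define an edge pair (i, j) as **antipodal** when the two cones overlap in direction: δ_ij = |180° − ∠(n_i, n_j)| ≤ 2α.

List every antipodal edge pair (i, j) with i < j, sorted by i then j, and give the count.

count = 8; pairs: (0,3), (0,4), (1,4), (1,5), (2,5), (2,6), (3,6), (4,6)

α = atan 0.55 = 28.81°;  2α = 57.62°
n_0 = (-0.8034, +0.5954)
n_1 = (-0.9718, -0.2359)
n_2 = (-0.5834, -0.8122)
n_3 = (+0.0476, -0.9989)
n_4 = (+0.8043, -0.5942)
n_5 = (+0.9097, +0.4152)
n_6 = (+0.0000, +1.0000)
  (0,1): δ = 129.81°  ·
  (0,2): δ = 89.15°  ·
  (0,3): δ = 50.73°  ✓
  (0,4): δ = 0.08°  ✓
  (0,5): δ = 61.07°  ·
  (0,6): δ = 126.54°  ·
  (1,2): δ = 139.34°  ·
  (1,3): δ = 100.92°  ·
  (1,4): δ = 50.10°  ✓
  (1,5): δ = 10.89°  ✓
  (1,6): δ = 76.35°  ·
  (2,3): δ = 141.58°  ·
  (2,4): δ = 90.77°  ·
  (2,5): δ = 29.78°  ✓
  (2,6): δ = 35.69°  ✓
  (3,4): δ = 129.18°  ·
  (3,5): δ = 68.19°  ·
  (3,6): δ = 2.73°  ✓
  (4,5): δ = 119.01°  ·
  (4,6): δ = 53.54°  ✓
  (5,6): δ = 114.53°  ·
antipodal pairs: 8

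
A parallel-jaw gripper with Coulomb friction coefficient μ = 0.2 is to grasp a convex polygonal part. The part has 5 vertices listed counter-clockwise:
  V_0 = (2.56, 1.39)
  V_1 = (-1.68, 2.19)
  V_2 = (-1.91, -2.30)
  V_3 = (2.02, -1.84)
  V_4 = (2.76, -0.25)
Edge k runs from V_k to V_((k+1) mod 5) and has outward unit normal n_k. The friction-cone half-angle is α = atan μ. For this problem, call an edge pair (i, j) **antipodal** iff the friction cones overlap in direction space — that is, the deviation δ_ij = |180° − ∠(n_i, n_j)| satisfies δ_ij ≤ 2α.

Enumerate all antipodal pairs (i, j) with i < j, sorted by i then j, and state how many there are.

count = 3; pairs: (0,2), (1,3), (1,4)

α = atan 0.2 = 11.31°;  2α = 22.62°
n_0 = (+0.1854, +0.9827)
n_1 = (-0.9987, +0.0512)
n_2 = (+0.1163, -0.9932)
n_3 = (+0.9066, -0.4219)
n_4 = (+0.9926, +0.1211)
  (0,1): δ = 82.25°  ·
  (0,2): δ = 17.36°  ✓
  (0,3): δ = 75.73°  ·
  (0,4): δ = 107.64°  ·
  (1,2): δ = 80.39°  ·
  (1,3): δ = 22.03°  ✓
  (1,4): δ = 9.89°  ✓
  (2,3): δ = 121.63°  ·
  (2,4): δ = 89.72°  ·
  (3,4): δ = 148.09°  ·
antipodal pairs: 3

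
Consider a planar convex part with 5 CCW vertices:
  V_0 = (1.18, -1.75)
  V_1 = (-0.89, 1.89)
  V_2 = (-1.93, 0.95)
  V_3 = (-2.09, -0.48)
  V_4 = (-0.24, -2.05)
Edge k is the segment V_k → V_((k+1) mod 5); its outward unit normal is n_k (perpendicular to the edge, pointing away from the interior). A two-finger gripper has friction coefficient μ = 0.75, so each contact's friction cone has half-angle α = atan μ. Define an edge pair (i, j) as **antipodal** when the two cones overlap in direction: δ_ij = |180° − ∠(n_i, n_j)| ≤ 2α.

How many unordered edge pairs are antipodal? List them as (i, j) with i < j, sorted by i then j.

α = atan 0.75 = 36.87°;  2α = 73.74°
n_0 = (+0.8693, +0.4943)
n_1 = (-0.6705, +0.7419)
n_2 = (-0.9938, +0.1112)
n_3 = (-0.6471, -0.7624)
n_4 = (+0.2067, -0.9784)
  (0,1): δ = 77.52°  ·
  (0,2): δ = 36.01°  ✓
  (0,3): δ = 20.05°  ✓
  (0,4): δ = 72.30°  ✓
  (1,2): δ = 138.49°  ·
  (1,3): δ = 82.43°  ·
  (1,4): δ = 30.18°  ✓
  (2,3): δ = 123.94°  ·
  (2,4): δ = 71.69°  ✓
  (3,4): δ = 127.75°  ·
antipodal pairs: 5

count = 5; pairs: (0,2), (0,3), (0,4), (1,4), (2,4)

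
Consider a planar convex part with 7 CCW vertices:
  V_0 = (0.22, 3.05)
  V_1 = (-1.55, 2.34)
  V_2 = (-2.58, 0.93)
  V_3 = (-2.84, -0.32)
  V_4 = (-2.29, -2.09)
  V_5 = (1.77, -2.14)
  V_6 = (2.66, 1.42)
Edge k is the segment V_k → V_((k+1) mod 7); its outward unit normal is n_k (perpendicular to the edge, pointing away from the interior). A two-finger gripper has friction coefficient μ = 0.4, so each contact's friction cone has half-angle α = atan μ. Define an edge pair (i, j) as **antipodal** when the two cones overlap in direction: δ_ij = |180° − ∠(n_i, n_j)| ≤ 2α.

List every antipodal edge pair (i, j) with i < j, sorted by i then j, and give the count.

α = atan 0.4 = 21.80°;  2α = 43.60°
n_0 = (-0.3723, +0.9281)
n_1 = (-0.8075, +0.5899)
n_2 = (-0.9790, +0.2036)
n_3 = (-0.9550, -0.2967)
n_4 = (-0.0123, -0.9999)
n_5 = (+0.9701, -0.2425)
n_6 = (+0.5555, +0.8315)
  (0,1): δ = 148.01°  ·
  (0,2): δ = 123.61°  ·
  (0,3): δ = 94.60°  ·
  (0,4): δ = 22.56°  ✓
  (0,5): δ = 54.11°  ·
  (0,6): δ = 124.40°  ·
  (1,2): δ = 155.60°  ·
  (1,3): δ = 126.59°  ·
  (1,4): δ = 54.56°  ·
  (1,5): δ = 22.11°  ✓
  (1,6): δ = 92.40°  ·
  (2,3): δ = 150.99°  ·
  (2,4): δ = 78.96°  ·
  (2,5): δ = 2.29°  ✓
  (2,6): δ = 68.01°  ·
  (3,4): δ = 107.97°  ·
  (3,5): δ = 31.30°  ✓
  (3,6): δ = 38.99°  ✓
  (4,5): δ = 103.33°  ·
  (4,6): δ = 33.04°  ✓
  (5,6): δ = 109.71°  ·
antipodal pairs: 6

count = 6; pairs: (0,4), (1,5), (2,5), (3,5), (3,6), (4,6)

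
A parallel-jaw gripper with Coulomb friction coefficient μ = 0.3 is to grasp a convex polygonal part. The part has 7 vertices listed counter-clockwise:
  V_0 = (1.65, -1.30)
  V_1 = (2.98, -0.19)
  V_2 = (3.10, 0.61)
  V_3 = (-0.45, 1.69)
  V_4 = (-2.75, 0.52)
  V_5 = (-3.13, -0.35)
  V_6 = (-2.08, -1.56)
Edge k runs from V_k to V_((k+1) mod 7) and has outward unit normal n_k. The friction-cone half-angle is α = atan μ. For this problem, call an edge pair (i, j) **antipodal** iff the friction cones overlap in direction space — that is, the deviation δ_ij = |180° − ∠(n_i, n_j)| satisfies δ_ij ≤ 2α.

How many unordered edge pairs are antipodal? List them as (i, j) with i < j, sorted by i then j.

count = 6; pairs: (0,3), (0,4), (1,4), (2,5), (2,6), (3,6)

α = atan 0.3 = 16.70°;  2α = 33.40°
n_0 = (+0.6408, -0.7677)
n_1 = (+0.9889, -0.1483)
n_2 = (+0.2911, +0.9567)
n_3 = (-0.4534, +0.8913)
n_4 = (-0.9164, +0.4003)
n_5 = (-0.7553, -0.6554)
n_6 = (+0.0695, -0.9976)
  (0,1): δ = 138.38°  ·
  (0,2): δ = 56.77°  ·
  (0,3): δ = 12.89°  ✓
  (0,4): δ = 26.56°  ✓
  (0,5): δ = 91.10°  ·
  (0,6): δ = 144.14°  ·
  (1,2): δ = 98.39°  ·
  (1,3): δ = 54.51°  ·
  (1,4): δ = 15.06°  ✓
  (1,5): δ = 49.48°  ·
  (1,6): δ = 102.52°  ·
  (2,3): δ = 136.12°  ·
  (2,4): δ = 96.67°  ·
  (2,5): δ = 32.13°  ✓
  (2,6): δ = 20.91°  ✓
  (3,4): δ = 140.56°  ·
  (3,5): δ = 76.01°  ·
  (3,6): δ = 22.97°  ✓
  (4,5): δ = 115.45°  ·
  (4,6): δ = 62.42°  ·
  (5,6): δ = 126.96°  ·
antipodal pairs: 6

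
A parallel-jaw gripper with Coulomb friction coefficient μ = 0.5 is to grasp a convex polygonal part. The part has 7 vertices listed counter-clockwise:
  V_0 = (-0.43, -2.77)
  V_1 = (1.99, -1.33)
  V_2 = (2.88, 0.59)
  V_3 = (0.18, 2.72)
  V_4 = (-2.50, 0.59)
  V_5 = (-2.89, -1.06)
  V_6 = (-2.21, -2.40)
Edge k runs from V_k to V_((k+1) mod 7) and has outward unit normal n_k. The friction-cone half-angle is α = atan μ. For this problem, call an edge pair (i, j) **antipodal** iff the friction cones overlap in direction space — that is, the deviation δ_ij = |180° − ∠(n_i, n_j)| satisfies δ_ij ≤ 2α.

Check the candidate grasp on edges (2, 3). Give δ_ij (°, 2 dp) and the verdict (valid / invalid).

α = atan 0.5 = 26.57°;  2α = 53.13°
edge 2: e_2 = (-2.70, +2.13);  n_2 = (+0.6194, +0.7851)
edge 3: e_3 = (-2.68, -2.13);  n_3 = (-0.6222, +0.7829)
∠(n_2, n_3) = 76.75°
δ = |180° − 76.75°| = 103.25°
103.25° > 2α = 53.13°  →  invalid

δ = 103.25°, invalid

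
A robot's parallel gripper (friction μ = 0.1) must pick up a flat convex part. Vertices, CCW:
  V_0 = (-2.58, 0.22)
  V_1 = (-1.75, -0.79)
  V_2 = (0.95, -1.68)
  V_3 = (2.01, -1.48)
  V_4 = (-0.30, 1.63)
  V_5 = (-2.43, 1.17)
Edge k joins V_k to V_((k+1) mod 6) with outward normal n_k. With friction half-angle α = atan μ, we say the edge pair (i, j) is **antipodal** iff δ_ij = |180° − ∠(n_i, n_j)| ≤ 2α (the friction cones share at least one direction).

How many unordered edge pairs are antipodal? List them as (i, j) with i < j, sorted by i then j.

α = atan 0.1 = 5.71°;  2α = 11.42°
n_0 = (-0.7726, -0.6349)
n_1 = (-0.3131, -0.9497)
n_2 = (+0.1854, -0.9827)
n_3 = (+0.8028, +0.5963)
n_4 = (-0.2111, +0.9775)
n_5 = (-0.9878, +0.1560)
  (0,1): δ = 147.66°  ·
  (0,2): δ = 118.73°  ·
  (0,3): δ = 2.81°  ✓
  (0,4): δ = 62.77°  ·
  (0,5): δ = 131.61°  ·
  (1,2): δ = 151.07°  ·
  (1,3): δ = 35.15°  ·
  (1,4): δ = 30.43°  ·
  (1,5): δ = 99.27°  ·
  (2,3): δ = 64.08°  ·
  (2,4): δ = 1.50°  ✓
  (2,5): δ = 70.34°  ·
  (3,4): δ = 114.42°  ·
  (3,5): δ = 45.58°  ·
  (4,5): δ = 111.16°  ·
antipodal pairs: 2

count = 2; pairs: (0,3), (2,4)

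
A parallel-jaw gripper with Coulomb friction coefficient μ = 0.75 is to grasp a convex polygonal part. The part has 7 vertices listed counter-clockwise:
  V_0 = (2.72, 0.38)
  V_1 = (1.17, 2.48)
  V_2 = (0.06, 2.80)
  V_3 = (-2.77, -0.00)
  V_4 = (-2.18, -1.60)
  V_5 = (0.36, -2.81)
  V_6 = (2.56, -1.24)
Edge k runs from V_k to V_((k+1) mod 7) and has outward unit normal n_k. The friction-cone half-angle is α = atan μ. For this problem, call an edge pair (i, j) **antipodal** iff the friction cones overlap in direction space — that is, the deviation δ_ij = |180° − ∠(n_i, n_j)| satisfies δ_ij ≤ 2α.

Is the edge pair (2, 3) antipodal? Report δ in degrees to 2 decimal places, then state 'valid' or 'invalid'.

α = atan 0.75 = 36.87°;  2α = 73.74°
edge 2: e_2 = (-2.83, -2.80);  n_2 = (-0.7033, +0.7109)
edge 3: e_3 = (+0.59, -1.60);  n_3 = (-0.9382, -0.3460)
∠(n_2, n_3) = 65.55°
δ = |180° − 65.55°| = 114.45°
114.45° > 2α = 73.74°  →  invalid

δ = 114.45°, invalid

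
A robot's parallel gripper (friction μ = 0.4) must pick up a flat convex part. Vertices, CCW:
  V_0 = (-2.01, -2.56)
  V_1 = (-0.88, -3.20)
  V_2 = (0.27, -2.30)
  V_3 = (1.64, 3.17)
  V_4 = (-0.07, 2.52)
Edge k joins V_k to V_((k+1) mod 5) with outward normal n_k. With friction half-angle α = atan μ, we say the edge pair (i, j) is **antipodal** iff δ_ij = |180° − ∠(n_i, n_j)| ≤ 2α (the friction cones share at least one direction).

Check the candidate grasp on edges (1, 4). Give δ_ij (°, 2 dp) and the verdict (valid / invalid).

α = atan 0.4 = 21.80°;  2α = 43.60°
edge 1: e_1 = (+1.15, +0.90);  n_1 = (+0.6163, -0.7875)
edge 4: e_4 = (-1.94, -5.08);  n_4 = (-0.9342, +0.3568)
∠(n_1, n_4) = 148.95°
δ = |180° − 148.95°| = 31.05°
31.05° ≤ 2α = 43.60°  →  valid

δ = 31.05°, valid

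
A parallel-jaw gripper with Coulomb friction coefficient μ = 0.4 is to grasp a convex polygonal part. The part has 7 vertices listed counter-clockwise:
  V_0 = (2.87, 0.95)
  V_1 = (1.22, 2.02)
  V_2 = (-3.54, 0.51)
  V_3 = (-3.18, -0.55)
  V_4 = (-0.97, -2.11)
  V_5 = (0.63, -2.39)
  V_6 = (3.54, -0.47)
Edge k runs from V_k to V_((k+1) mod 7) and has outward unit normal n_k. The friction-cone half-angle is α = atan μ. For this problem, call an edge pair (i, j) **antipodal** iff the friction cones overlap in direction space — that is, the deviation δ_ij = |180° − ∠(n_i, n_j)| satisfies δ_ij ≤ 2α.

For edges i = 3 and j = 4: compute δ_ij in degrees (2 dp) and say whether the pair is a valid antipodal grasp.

δ = 154.71°, invalid

α = atan 0.4 = 21.80°;  2α = 43.60°
edge 3: e_3 = (+2.21, -1.56);  n_3 = (-0.5767, -0.8170)
edge 4: e_4 = (+1.60, -0.28);  n_4 = (-0.1724, -0.9850)
∠(n_3, n_4) = 25.29°
δ = |180° − 25.29°| = 154.71°
154.71° > 2α = 43.60°  →  invalid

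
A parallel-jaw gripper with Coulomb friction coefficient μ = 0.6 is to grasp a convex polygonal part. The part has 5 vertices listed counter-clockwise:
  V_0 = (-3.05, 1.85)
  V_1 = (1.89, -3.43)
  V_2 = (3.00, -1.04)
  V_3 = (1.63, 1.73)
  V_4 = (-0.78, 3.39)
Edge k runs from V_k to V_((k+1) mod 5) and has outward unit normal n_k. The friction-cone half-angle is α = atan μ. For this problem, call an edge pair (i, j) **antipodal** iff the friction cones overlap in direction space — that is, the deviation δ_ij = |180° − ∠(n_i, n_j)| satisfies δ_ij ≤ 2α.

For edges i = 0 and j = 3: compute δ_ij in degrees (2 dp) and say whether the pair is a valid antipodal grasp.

δ = 12.35°, valid

α = atan 0.6 = 30.96°;  2α = 61.93°
edge 0: e_0 = (+4.94, -5.28);  n_0 = (-0.7302, -0.6832)
edge 3: e_3 = (-2.41, +1.66);  n_3 = (+0.5673, +0.8235)
∠(n_0, n_3) = 167.65°
δ = |180° − 167.65°| = 12.35°
12.35° ≤ 2α = 61.93°  →  valid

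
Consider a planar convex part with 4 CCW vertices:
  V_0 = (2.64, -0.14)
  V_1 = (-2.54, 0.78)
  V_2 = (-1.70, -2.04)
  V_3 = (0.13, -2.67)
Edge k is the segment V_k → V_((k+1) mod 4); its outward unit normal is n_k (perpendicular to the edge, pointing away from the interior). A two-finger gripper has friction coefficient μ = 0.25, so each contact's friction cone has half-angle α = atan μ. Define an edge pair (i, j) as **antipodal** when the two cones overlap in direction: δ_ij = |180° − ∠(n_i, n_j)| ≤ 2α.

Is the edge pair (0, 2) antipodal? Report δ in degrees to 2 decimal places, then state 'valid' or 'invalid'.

δ = 8.93°, valid

α = atan 0.25 = 14.04°;  2α = 28.07°
edge 0: e_0 = (-5.18, +0.92);  n_0 = (+0.1749, +0.9846)
edge 2: e_2 = (+1.83, -0.63);  n_2 = (-0.3255, -0.9455)
∠(n_0, n_2) = 171.07°
δ = |180° − 171.07°| = 8.93°
8.93° ≤ 2α = 28.07°  →  valid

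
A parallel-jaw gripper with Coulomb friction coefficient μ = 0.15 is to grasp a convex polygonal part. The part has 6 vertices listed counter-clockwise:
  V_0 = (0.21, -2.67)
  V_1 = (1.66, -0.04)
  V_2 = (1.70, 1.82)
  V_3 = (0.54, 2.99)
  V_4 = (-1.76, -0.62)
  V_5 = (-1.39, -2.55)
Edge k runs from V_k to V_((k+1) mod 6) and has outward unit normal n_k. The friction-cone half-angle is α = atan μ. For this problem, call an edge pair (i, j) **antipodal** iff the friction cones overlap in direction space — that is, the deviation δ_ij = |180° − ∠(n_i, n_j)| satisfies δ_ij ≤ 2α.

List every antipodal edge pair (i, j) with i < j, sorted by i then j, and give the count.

count = 2; pairs: (0,3), (1,4)

α = atan 0.15 = 8.53°;  2α = 17.06°
n_0 = (+0.8757, -0.4828)
n_1 = (+0.9998, -0.0215)
n_2 = (+0.7101, +0.7041)
n_3 = (-0.8434, +0.5373)
n_4 = (-0.9821, -0.1883)
n_5 = (-0.0748, -0.9972)
  (0,1): δ = 152.36°  ·
  (0,2): δ = 106.38°  ·
  (0,3): δ = 3.63°  ✓
  (0,4): δ = 39.72°  ·
  (0,5): δ = 114.58°  ·
  (1,2): δ = 134.01°  ·
  (1,3): δ = 31.27°  ·
  (1,4): δ = 12.08°  ✓
  (1,5): δ = 86.94°  ·
  (2,3): δ = 77.26°  ·
  (2,4): δ = 33.90°  ·
  (2,5): δ = 40.96°  ·
  (3,4): δ = 136.65°  ·
  (3,5): δ = 61.79°  ·
  (4,5): δ = 105.14°  ·
antipodal pairs: 2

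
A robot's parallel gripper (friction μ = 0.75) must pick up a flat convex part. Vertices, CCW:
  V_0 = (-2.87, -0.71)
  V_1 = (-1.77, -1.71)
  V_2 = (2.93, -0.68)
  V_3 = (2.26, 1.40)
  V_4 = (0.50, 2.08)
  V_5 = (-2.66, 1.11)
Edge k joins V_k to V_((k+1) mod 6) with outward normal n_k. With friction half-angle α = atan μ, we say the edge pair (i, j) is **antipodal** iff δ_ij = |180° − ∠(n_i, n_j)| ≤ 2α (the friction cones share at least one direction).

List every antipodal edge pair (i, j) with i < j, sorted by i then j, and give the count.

count = 7; pairs: (0,2), (0,3), (0,4), (1,3), (1,4), (1,5), (2,5)

α = atan 0.75 = 36.87°;  2α = 73.74°
n_0 = (-0.6727, -0.7399)
n_1 = (+0.2141, -0.9768)
n_2 = (+0.9518, +0.3066)
n_3 = (+0.3604, +0.9328)
n_4 = (-0.2934, +0.9560)
n_5 = (-0.9934, +0.1146)
  (0,1): δ = 125.37°  ·
  (0,2): δ = 29.87°  ✓
  (0,3): δ = 21.15°  ✓
  (0,4): δ = 59.34°  ✓
  (0,5): δ = 125.69°  ·
  (1,2): δ = 84.51°  ·
  (1,3): δ = 33.49°  ✓
  (1,4): δ = 4.70°  ✓
  (1,5): δ = 71.06°  ✓
  (2,3): δ = 128.98°  ·
  (2,4): δ = 90.79°  ·
  (2,5): δ = 24.44°  ✓
  (3,4): δ = 141.81°  ·
  (3,5): δ = 75.46°  ·
  (4,5): δ = 113.65°  ·
antipodal pairs: 7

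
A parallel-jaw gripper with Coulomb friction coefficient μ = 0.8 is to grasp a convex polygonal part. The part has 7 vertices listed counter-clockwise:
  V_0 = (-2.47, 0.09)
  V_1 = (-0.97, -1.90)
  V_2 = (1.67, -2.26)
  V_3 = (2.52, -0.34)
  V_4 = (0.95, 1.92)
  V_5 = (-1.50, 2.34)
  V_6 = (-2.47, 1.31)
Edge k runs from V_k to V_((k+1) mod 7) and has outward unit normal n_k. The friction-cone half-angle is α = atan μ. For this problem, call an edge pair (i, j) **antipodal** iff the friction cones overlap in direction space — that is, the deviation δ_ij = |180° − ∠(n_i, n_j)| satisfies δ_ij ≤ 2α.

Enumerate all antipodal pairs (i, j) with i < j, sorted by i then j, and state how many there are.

α = atan 0.8 = 38.66°;  2α = 77.32°
n_0 = (-0.7986, -0.6019)
n_1 = (-0.1351, -0.9908)
n_2 = (+0.9144, -0.4048)
n_3 = (+0.8213, +0.5705)
n_4 = (+0.1690, +0.9856)
n_5 = (-0.7280, +0.6856)
n_6 = (-1.0000, -0.0000)
  (0,1): δ = 134.77°  ·
  (0,2): δ = 60.89°  ✓
  (0,3): δ = 2.22°  ✓
  (0,4): δ = 43.26°  ✓
  (0,5): δ = 99.71°  ·
  (0,6): δ = 142.99°  ·
  (1,2): δ = 106.11°  ·
  (1,3): δ = 47.45°  ✓
  (1,4): δ = 1.96°  ✓
  (1,5): δ = 54.48°  ✓
  (1,6): δ = 97.77°  ·
  (2,3): δ = 121.33°  ·
  (2,4): δ = 75.85°  ✓
  (2,5): δ = 19.40°  ✓
  (2,6): δ = 23.88°  ✓
  (3,4): δ = 134.51°  ·
  (3,5): δ = 78.07°  ·
  (3,6): δ = 34.79°  ✓
  (4,5): δ = 123.55°  ·
  (4,6): δ = 80.27°  ·
  (5,6): δ = 136.72°  ·
antipodal pairs: 10

count = 10; pairs: (0,2), (0,3), (0,4), (1,3), (1,4), (1,5), (2,4), (2,5), (2,6), (3,6)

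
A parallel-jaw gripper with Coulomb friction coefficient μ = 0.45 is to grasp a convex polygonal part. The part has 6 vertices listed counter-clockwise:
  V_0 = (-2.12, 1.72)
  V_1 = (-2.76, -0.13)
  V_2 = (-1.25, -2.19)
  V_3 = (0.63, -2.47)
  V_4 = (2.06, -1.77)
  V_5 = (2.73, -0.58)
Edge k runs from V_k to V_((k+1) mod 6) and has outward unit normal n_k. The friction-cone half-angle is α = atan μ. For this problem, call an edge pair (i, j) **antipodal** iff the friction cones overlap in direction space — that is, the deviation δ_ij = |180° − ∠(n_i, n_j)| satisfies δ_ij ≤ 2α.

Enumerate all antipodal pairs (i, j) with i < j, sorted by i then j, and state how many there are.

α = atan 0.45 = 24.23°;  2α = 48.46°
n_0 = (-0.9450, +0.3269)
n_1 = (-0.8065, -0.5912)
n_2 = (-0.1473, -0.9891)
n_3 = (+0.4397, -0.8982)
n_4 = (+0.8714, -0.4906)
n_5 = (+0.4285, +0.9035)
  (0,1): δ = 124.68°  ·
  (0,2): δ = 79.39°  ·
  (0,3): δ = 44.83°  ✓
  (0,4): δ = 10.30°  ✓
  (0,5): δ = 83.71°  ·
  (1,2): δ = 134.71°  ·
  (1,3): δ = 100.16°  ·
  (1,4): δ = 65.62°  ·
  (1,5): δ = 28.39°  ✓
  (2,3): δ = 145.45°  ·
  (2,4): δ = 110.91°  ·
  (2,5): δ = 16.90°  ✓
  (3,4): δ = 145.46°  ·
  (3,5): δ = 51.45°  ·
  (4,5): δ = 85.99°  ·
antipodal pairs: 4

count = 4; pairs: (0,3), (0,4), (1,5), (2,5)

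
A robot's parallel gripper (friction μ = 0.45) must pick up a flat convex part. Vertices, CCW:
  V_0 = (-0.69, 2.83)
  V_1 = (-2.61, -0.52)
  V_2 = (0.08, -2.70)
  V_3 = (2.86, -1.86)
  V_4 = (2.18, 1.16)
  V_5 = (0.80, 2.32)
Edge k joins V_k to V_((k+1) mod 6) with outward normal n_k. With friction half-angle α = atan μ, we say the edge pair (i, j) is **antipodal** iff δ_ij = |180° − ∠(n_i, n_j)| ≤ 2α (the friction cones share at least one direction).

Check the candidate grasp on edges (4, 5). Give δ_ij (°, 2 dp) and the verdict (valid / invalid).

δ = 158.85°, invalid

α = atan 0.45 = 24.23°;  2α = 48.46°
edge 4: e_4 = (-1.38, +1.16);  n_4 = (+0.6435, +0.7655)
edge 5: e_5 = (-1.49, +0.51);  n_5 = (+0.3238, +0.9461)
∠(n_4, n_5) = 21.15°
δ = |180° − 21.15°| = 158.85°
158.85° > 2α = 48.46°  →  invalid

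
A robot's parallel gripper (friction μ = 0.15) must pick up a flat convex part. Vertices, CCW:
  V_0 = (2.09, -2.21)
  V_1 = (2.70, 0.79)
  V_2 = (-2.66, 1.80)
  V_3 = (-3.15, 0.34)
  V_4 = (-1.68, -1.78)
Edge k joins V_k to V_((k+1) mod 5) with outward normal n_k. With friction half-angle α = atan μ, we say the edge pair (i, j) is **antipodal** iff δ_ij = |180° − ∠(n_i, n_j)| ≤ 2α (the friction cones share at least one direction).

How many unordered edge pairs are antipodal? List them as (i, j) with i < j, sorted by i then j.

count = 2; pairs: (0,2), (1,4)

α = atan 0.15 = 8.53°;  2α = 17.06°
n_0 = (+0.9799, -0.1993)
n_1 = (+0.1852, +0.9827)
n_2 = (-0.9480, +0.3182)
n_3 = (-0.8218, -0.5698)
n_4 = (-0.1133, -0.9936)
  (0,1): δ = 89.18°  ·
  (0,2): δ = 7.06°  ✓
  (0,3): δ = 46.23°  ·
  (0,4): δ = 94.99°  ·
  (1,2): δ = 97.88°  ·
  (1,3): δ = 44.59°  ·
  (1,4): δ = 4.16°  ✓
  (2,3): δ = 126.71°  ·
  (2,4): δ = 77.95°  ·
  (3,4): δ = 131.24°  ·
antipodal pairs: 2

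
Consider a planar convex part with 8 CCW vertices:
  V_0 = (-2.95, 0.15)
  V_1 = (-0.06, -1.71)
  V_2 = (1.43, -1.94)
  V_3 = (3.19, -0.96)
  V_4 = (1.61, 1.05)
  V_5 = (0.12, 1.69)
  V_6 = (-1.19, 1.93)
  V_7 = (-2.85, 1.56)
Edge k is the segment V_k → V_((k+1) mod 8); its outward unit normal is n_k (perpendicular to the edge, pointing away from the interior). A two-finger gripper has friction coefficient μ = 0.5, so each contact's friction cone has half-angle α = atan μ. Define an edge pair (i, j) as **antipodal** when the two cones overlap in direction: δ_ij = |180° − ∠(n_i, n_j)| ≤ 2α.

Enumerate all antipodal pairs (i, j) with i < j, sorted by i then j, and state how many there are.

count = 12; pairs: (0,3), (0,4), (0,5), (0,6), (1,3), (1,4), (1,5), (1,6), (2,4), (2,5), (2,6), (3,7)

α = atan 0.5 = 26.57°;  2α = 53.13°
n_0 = (-0.5412, -0.8409)
n_1 = (-0.1526, -0.9883)
n_2 = (+0.4865, -0.8737)
n_3 = (+0.7862, +0.6180)
n_4 = (+0.3947, +0.9188)
n_5 = (+0.1802, +0.9836)
n_6 = (-0.2176, +0.9760)
n_7 = (-0.9975, +0.0707)
  (0,1): δ = 156.01°  ·
  (0,2): δ = 118.12°  ·
  (0,3): δ = 19.06°  ✓
  (0,4): δ = 9.52°  ✓
  (0,5): δ = 22.38°  ✓
  (0,6): δ = 45.33°  ✓
  (0,7): δ = 118.71°  ·
  (1,2): δ = 142.12°  ·
  (1,3): δ = 43.06°  ✓
  (1,4): δ = 14.47°  ✓
  (1,5): δ = 1.61°  ✓
  (1,6): δ = 21.34°  ✓
  (1,7): δ = 94.72°  ·
  (2,3): δ = 80.94°  ·
  (2,4): δ = 52.35°  ✓
  (2,5): δ = 39.49°  ✓
  (2,6): δ = 16.54°  ✓
  (2,7): δ = 56.83°  ·
  (3,4): δ = 151.41°  ·
  (3,5): δ = 138.55°  ·
  (3,6): δ = 115.60°  ·
  (3,7): δ = 42.23°  ✓
  (4,5): δ = 167.14°  ·
  (4,6): δ = 144.19°  ·
  (4,7): δ = 70.81°  ·
  (5,6): δ = 157.05°  ·
  (5,7): δ = 83.67°  ·
  (6,7): δ = 106.62°  ·
antipodal pairs: 12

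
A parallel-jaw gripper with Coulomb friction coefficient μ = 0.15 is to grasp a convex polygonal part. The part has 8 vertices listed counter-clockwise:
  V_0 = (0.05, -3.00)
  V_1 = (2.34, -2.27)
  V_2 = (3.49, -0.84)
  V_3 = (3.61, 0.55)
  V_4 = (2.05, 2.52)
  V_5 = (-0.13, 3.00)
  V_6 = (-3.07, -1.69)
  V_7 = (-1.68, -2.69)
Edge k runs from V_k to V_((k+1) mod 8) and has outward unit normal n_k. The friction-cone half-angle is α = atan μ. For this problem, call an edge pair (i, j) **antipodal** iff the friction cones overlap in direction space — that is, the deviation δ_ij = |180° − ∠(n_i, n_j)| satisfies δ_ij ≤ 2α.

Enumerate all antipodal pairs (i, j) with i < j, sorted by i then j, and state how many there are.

α = atan 0.15 = 8.53°;  2α = 17.06°
n_0 = (+0.3037, -0.9528)
n_1 = (+0.7793, -0.6267)
n_2 = (+0.9963, -0.0860)
n_3 = (+0.7840, +0.6208)
n_4 = (+0.2150, +0.9766)
n_5 = (-0.8473, +0.5311)
n_6 = (-0.5840, -0.8118)
n_7 = (-0.1764, -0.9843)
  (0,1): δ = 146.49°  ·
  (0,2): δ = 112.62°  ·
  (0,3): δ = 69.31°  ·
  (0,4): δ = 30.10°  ·
  (0,5): δ = 40.24°  ·
  (0,6): δ = 126.59°  ·
  (0,7): δ = 152.16°  ·
  (1,2): δ = 146.13°  ·
  (1,3): δ = 102.82°  ·
  (1,4): δ = 63.61°  ·
  (1,5): δ = 6.72°  ✓
  (1,6): δ = 93.07°  ·
  (1,7): δ = 118.65°  ·
  (2,3): δ = 136.69°  ·
  (2,4): δ = 97.48°  ·
  (2,5): δ = 27.15°  ·
  (2,6): δ = 59.20°  ·
  (2,7): δ = 84.78°  ·
  (3,4): δ = 140.79°  ·
  (3,5): δ = 70.46°  ·
  (3,6): δ = 15.89°  ✓
  (3,7): δ = 41.47°  ·
  (4,5): δ = 109.66°  ·
  (4,6): δ = 23.31°  ·
  (4,7): δ = 2.26°  ✓
  (5,6): δ = 93.65°  ·
  (5,7): δ = 68.08°  ·
  (6,7): δ = 154.43°  ·
antipodal pairs: 3

count = 3; pairs: (1,5), (3,6), (4,7)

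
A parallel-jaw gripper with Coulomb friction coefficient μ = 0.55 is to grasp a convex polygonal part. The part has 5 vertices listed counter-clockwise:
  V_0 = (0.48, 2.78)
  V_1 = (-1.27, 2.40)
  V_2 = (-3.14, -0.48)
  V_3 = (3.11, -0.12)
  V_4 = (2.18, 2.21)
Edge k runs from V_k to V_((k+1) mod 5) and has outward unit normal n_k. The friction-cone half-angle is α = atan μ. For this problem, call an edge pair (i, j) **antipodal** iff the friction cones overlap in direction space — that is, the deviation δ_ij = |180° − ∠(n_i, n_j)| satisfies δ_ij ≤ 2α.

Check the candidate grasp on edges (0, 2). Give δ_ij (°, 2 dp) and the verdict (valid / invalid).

α = atan 0.55 = 28.81°;  2α = 57.62°
edge 0: e_0 = (-1.75, -0.38);  n_0 = (-0.2122, +0.9772)
edge 2: e_2 = (+6.25, +0.36);  n_2 = (+0.0575, -0.9983)
∠(n_0, n_2) = 171.05°
δ = |180° − 171.05°| = 8.95°
8.95° ≤ 2α = 57.62°  →  valid

δ = 8.95°, valid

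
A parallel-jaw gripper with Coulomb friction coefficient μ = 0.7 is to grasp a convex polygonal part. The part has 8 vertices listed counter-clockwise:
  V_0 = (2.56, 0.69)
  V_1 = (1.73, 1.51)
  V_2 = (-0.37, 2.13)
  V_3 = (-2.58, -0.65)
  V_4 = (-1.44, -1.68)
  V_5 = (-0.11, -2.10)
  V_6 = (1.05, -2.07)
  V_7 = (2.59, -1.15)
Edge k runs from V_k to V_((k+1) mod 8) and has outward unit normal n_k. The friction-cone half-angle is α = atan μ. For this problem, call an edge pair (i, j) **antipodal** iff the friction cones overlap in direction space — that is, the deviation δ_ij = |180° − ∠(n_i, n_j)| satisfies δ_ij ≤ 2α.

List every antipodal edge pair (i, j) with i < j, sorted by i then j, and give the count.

count = 12; pairs: (0,3), (0,4), (0,5), (1,3), (1,4), (1,5), (1,6), (2,4), (2,5), (2,6), (2,7), (3,7)

α = atan 0.7 = 34.99°;  2α = 69.98°
n_0 = (+0.7028, +0.7114)
n_1 = (+0.2832, +0.9591)
n_2 = (-0.7828, +0.6223)
n_3 = (-0.6704, -0.7420)
n_4 = (-0.3011, -0.9536)
n_5 = (+0.0259, -0.9997)
n_6 = (+0.5129, -0.8585)
n_7 = (+0.9999, +0.0163)
  (0,1): δ = 151.80°  ·
  (0,2): δ = 83.83°  ·
  (0,3): δ = 2.55°  ✓
  (0,4): δ = 27.13°  ✓
  (0,5): δ = 46.13°  ✓
  (0,6): δ = 75.51°  ·
  (0,7): δ = 135.59°  ·
  (1,2): δ = 112.03°  ·
  (1,3): δ = 25.65°  ✓
  (1,4): δ = 1.08°  ✓
  (1,5): δ = 17.93°  ✓
  (1,6): δ = 47.30°  ✓
  (1,7): δ = 107.38°  ·
  (2,3): δ = 93.61°  ·
  (2,4): δ = 69.04°  ✓
  (2,5): δ = 50.04°  ✓
  (2,6): δ = 20.66°  ✓
  (2,7): δ = 39.42°  ✓
  (3,4): δ = 155.43°  ·
  (3,5): δ = 136.42°  ·
  (3,6): δ = 107.05°  ·
  (3,7): δ = 46.97°  ✓
  (4,5): δ = 160.99°  ·
  (4,6): δ = 131.62°  ·
  (4,7): δ = 71.54°  ·
  (5,6): δ = 150.63°  ·
  (5,7): δ = 90.55°  ·
  (6,7): δ = 119.92°  ·
antipodal pairs: 12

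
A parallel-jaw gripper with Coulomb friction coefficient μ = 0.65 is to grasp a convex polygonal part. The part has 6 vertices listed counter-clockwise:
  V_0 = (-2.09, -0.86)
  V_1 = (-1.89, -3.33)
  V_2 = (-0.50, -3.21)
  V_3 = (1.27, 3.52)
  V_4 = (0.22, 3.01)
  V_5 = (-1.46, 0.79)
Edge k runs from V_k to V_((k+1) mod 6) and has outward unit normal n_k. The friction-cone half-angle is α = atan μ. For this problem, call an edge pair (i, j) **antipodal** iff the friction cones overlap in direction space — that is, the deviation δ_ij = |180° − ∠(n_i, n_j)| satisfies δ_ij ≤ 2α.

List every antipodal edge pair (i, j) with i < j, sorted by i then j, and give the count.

count = 7; pairs: (0,2), (1,3), (1,4), (1,5), (2,3), (2,4), (2,5)

α = atan 0.65 = 33.02°;  2α = 66.05°
n_0 = (-0.9967, -0.0807)
n_1 = (+0.0860, -0.9963)
n_2 = (+0.9671, -0.2544)
n_3 = (-0.4369, +0.8995)
n_4 = (-0.7974, +0.6034)
n_5 = (-0.9342, +0.3567)
  (0,1): δ = 89.70°  ·
  (0,2): δ = 19.36°  ✓
  (0,3): δ = 111.28°  ·
  (0,4): δ = 138.25°  ·
  (0,5): δ = 154.47°  ·
  (1,2): δ = 109.67°  ·
  (1,3): δ = 20.97°  ✓
  (1,4): δ = 47.95°  ✓
  (1,5): δ = 64.17°  ✓
  (2,3): δ = 49.36°  ✓
  (2,4): δ = 22.38°  ✓
  (2,5): δ = 6.16°  ✓
  (3,4): δ = 153.02°  ·
  (3,5): δ = 136.80°  ·
  (4,5): δ = 163.78°  ·
antipodal pairs: 7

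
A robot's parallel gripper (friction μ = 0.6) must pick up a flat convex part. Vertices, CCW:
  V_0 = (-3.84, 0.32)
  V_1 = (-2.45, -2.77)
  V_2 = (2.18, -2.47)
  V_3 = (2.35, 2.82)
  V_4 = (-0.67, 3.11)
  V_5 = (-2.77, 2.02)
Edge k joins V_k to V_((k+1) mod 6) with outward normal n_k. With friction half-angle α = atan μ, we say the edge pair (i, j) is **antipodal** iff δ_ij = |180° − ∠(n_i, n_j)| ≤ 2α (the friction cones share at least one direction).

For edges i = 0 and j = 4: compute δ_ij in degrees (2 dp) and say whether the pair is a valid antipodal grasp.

α = atan 0.6 = 30.96°;  2α = 61.93°
edge 0: e_0 = (+1.39, -3.09);  n_0 = (-0.9120, -0.4102)
edge 4: e_4 = (-2.10, -1.09);  n_4 = (-0.4607, +0.8876)
∠(n_0, n_4) = 86.79°
δ = |180° − 86.79°| = 93.21°
93.21° > 2α = 61.93°  →  invalid

δ = 93.21°, invalid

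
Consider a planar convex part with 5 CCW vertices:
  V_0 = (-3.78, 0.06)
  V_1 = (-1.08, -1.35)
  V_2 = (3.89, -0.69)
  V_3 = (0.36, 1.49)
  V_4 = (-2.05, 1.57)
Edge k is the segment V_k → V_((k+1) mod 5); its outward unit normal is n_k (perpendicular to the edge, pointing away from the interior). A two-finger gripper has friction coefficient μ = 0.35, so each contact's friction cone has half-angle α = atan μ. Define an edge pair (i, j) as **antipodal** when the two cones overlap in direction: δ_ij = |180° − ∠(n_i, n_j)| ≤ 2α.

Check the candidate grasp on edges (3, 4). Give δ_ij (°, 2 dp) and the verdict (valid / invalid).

α = atan 0.35 = 19.29°;  2α = 38.58°
edge 3: e_3 = (-2.41, +0.08);  n_3 = (+0.0332, +0.9994)
edge 4: e_4 = (-1.73, -1.51);  n_4 = (-0.6576, +0.7534)
∠(n_3, n_4) = 43.02°
δ = |180° − 43.02°| = 136.98°
136.98° > 2α = 38.58°  →  invalid

δ = 136.98°, invalid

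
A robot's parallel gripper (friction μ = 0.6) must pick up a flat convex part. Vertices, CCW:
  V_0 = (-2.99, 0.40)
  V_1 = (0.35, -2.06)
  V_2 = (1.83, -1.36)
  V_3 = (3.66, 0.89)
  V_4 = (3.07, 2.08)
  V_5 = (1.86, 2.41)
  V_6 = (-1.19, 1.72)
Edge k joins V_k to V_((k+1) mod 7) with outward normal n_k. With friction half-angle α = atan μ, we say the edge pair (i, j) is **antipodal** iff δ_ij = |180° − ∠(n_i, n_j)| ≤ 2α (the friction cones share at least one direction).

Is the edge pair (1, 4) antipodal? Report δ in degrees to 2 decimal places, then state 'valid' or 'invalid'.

α = atan 0.6 = 30.96°;  2α = 61.93°
edge 1: e_1 = (+1.48, +0.70);  n_1 = (+0.4276, -0.9040)
edge 4: e_4 = (-1.21, +0.33);  n_4 = (+0.2631, +0.9648)
∠(n_1, n_4) = 139.43°
δ = |180° − 139.43°| = 40.57°
40.57° ≤ 2α = 61.93°  →  valid

δ = 40.57°, valid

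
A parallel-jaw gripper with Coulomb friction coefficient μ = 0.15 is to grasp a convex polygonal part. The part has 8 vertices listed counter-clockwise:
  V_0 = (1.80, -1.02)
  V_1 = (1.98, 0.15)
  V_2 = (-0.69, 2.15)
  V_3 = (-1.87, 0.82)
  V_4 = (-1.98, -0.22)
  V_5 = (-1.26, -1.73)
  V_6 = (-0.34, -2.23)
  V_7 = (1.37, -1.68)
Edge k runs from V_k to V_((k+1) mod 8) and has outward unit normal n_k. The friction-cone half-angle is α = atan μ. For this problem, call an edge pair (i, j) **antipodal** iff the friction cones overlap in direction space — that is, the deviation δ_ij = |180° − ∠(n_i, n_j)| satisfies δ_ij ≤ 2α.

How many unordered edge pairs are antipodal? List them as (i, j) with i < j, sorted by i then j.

count = 3; pairs: (0,3), (1,5), (2,7)

α = atan 0.15 = 8.53°;  2α = 17.06°
n_0 = (+0.9884, -0.1521)
n_1 = (+0.5995, +0.8004)
n_2 = (-0.7480, +0.6637)
n_3 = (-0.9945, +0.1052)
n_4 = (-0.9026, -0.4304)
n_5 = (-0.4775, -0.8786)
n_6 = (+0.3062, -0.9520)
n_7 = (+0.8379, -0.5459)
  (0,1): δ = 118.09°  ·
  (0,2): δ = 32.83°  ·
  (0,3): δ = 2.71°  ✓
  (0,4): δ = 34.24°  ·
  (0,5): δ = 70.22°  ·
  (0,6): δ = 116.58°  ·
  (0,7): δ = 155.66°  ·
  (1,2): δ = 94.74°  ·
  (1,3): δ = 59.20°  ·
  (1,4): δ = 27.67°  ·
  (1,5): δ = 8.31°  ✓
  (1,6): δ = 54.67°  ·
  (1,7): δ = 93.75°  ·
  (2,3): δ = 144.46°  ·
  (2,4): δ = 112.93°  ·
  (2,5): δ = 76.94°  ·
  (2,6): δ = 30.59°  ·
  (2,7): δ = 8.50°  ✓
  (3,4): δ = 148.47°  ·
  (3,5): δ = 112.49°  ·
  (3,6): δ = 66.13°  ·
  (3,7): δ = 27.05°  ·
  (4,5): δ = 144.02°  ·
  (4,6): δ = 97.66°  ·
  (4,7): δ = 58.58°  ·
  (5,6): δ = 133.65°  ·
  (5,7): δ = 94.56°  ·
  (6,7): δ = 140.91°  ·
antipodal pairs: 3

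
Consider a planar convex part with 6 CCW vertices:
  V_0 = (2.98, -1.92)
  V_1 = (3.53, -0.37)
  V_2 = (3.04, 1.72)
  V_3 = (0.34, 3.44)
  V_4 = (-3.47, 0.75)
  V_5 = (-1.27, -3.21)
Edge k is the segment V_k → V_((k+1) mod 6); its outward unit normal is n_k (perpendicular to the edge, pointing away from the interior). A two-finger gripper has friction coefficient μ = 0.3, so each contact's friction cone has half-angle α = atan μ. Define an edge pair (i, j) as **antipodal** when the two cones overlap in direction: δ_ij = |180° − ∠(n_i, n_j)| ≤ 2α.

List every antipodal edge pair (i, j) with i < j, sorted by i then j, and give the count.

α = atan 0.3 = 16.70°;  2α = 33.40°
n_0 = (+0.9424, -0.3344)
n_1 = (+0.9736, +0.2283)
n_2 = (+0.5373, +0.8434)
n_3 = (-0.5768, +0.8169)
n_4 = (-0.8742, -0.4856)
n_5 = (+0.2904, -0.9569)
  (0,1): δ = 147.27°  ·
  (0,2): δ = 102.96°  ·
  (0,3): δ = 35.24°  ·
  (0,4): δ = 48.59°  ·
  (0,5): δ = 126.42°  ·
  (1,2): δ = 135.69°  ·
  (1,3): δ = 67.97°  ·
  (1,4): δ = 15.86°  ✓
  (1,5): δ = 93.69°  ·
  (2,3): δ = 112.28°  ·
  (2,4): δ = 28.45°  ✓
  (2,5): δ = 49.38°  ·
  (3,4): δ = 96.17°  ·
  (3,5): δ = 18.34°  ✓
  (4,5): δ = 102.17°  ·
antipodal pairs: 3

count = 3; pairs: (1,4), (2,4), (3,5)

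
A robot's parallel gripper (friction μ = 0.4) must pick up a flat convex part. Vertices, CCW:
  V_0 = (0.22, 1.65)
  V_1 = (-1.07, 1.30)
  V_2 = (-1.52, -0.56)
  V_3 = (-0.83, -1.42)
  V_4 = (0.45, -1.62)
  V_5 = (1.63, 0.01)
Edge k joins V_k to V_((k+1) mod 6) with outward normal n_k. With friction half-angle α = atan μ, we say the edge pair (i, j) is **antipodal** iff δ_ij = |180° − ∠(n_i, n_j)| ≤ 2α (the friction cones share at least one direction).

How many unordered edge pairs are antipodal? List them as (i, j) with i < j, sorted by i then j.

count = 5; pairs: (0,3), (0,4), (1,4), (2,5), (3,5)

α = atan 0.4 = 21.80°;  2α = 43.60°
n_0 = (-0.2619, +0.9651)
n_1 = (-0.9720, +0.2352)
n_2 = (-0.7800, -0.6258)
n_3 = (-0.1544, -0.9880)
n_4 = (+0.8100, -0.5864)
n_5 = (+0.7583, +0.6519)
  (0,1): δ = 118.78°  ·
  (0,2): δ = 66.44°  ·
  (0,3): δ = 24.06°  ✓
  (0,4): δ = 38.92°  ✓
  (0,5): δ = 115.51°  ·
  (1,2): δ = 127.66°  ·
  (1,3): δ = 85.28°  ·
  (1,4): δ = 22.30°  ✓
  (1,5): δ = 54.29°  ·
  (2,3): δ = 137.62°  ·
  (2,4): δ = 74.64°  ·
  (2,5): δ = 1.95°  ✓
  (3,4): δ = 117.02°  ·
  (3,5): δ = 40.43°  ✓
  (4,5): δ = 103.41°  ·
antipodal pairs: 5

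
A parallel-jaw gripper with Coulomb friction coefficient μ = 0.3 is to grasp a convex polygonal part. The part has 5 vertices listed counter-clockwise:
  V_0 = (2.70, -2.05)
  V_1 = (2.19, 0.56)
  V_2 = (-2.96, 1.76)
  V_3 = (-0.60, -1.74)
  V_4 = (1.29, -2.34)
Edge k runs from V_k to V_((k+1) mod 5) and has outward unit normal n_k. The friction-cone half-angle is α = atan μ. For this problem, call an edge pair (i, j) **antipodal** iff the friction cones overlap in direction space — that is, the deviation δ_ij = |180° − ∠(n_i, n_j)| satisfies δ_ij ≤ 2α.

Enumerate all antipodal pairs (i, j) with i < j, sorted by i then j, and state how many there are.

count = 3; pairs: (0,2), (1,3), (1,4)

α = atan 0.3 = 16.70°;  2α = 33.40°
n_0 = (+0.9814, +0.1918)
n_1 = (+0.2269, +0.9739)
n_2 = (-0.8291, -0.5591)
n_3 = (-0.3026, -0.9531)
n_4 = (+0.2015, -0.9795)
  (0,1): δ = 114.17°  ·
  (0,2): δ = 22.93°  ✓
  (0,3): δ = 61.33°  ·
  (0,4): δ = 90.57°  ·
  (1,2): δ = 42.89°  ·
  (1,3): δ = 4.50°  ✓
  (1,4): δ = 24.74°  ✓
  (2,3): δ = 141.60°  ·
  (2,4): δ = 112.37°  ·
  (3,4): δ = 150.77°  ·
antipodal pairs: 3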